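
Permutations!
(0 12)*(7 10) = [12, 1, 2, 3, 4, 5, 6, 10, 8, 9, 7, 11, 0] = (0 12)(7 10)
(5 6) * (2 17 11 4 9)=[0, 1, 17, 3, 9, 6, 5, 7, 8, 2, 10, 4, 12, 13, 14, 15, 16, 11]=(2 17 11 4 9)(5 6)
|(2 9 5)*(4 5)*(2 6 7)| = |(2 9 4 5 6 7)| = 6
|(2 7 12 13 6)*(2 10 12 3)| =12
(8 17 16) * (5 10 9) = (5 10 9)(8 17 16) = [0, 1, 2, 3, 4, 10, 6, 7, 17, 5, 9, 11, 12, 13, 14, 15, 8, 16]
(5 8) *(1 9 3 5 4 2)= (1 9 3 5 8 4 2)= [0, 9, 1, 5, 2, 8, 6, 7, 4, 3]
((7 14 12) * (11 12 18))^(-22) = ((7 14 18 11 12))^(-22) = (7 11 14 12 18)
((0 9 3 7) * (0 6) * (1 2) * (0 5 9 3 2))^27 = (0 6 2 3 5 1 7 9)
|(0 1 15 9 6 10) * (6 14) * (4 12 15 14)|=|(0 1 14 6 10)(4 12 15 9)|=20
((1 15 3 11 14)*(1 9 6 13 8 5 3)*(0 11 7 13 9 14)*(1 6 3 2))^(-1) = ((0 11)(1 15 6 9 3 7 13 8 5 2))^(-1) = (0 11)(1 2 5 8 13 7 3 9 6 15)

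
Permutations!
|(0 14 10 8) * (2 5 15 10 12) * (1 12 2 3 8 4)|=|(0 14 2 5 15 10 4 1 12 3 8)|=11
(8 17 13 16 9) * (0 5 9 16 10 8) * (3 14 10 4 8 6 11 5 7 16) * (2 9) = (0 7 16 3 14 10 6 11 5 2 9)(4 8 17 13) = [7, 1, 9, 14, 8, 2, 11, 16, 17, 0, 6, 5, 12, 4, 10, 15, 3, 13]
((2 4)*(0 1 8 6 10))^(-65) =(10)(2 4)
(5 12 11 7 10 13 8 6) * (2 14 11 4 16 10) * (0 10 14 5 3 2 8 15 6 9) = (0 10 13 15 6 3 2 5 12 4 16 14 11 7 8 9) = [10, 1, 5, 2, 16, 12, 3, 8, 9, 0, 13, 7, 4, 15, 11, 6, 14]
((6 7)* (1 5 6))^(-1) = (1 7 6 5)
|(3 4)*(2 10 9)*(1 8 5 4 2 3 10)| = 8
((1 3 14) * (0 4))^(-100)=(1 14 3)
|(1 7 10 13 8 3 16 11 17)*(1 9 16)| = |(1 7 10 13 8 3)(9 16 11 17)| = 12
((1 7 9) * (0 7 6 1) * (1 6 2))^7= ((0 7 9)(1 2))^7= (0 7 9)(1 2)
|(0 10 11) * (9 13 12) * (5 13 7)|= 15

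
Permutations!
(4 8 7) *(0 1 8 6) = (0 1 8 7 4 6) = [1, 8, 2, 3, 6, 5, 0, 4, 7]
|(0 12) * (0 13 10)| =|(0 12 13 10)| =4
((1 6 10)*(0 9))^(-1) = (0 9)(1 10 6)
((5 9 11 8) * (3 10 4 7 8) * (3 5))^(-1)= ((3 10 4 7 8)(5 9 11))^(-1)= (3 8 7 4 10)(5 11 9)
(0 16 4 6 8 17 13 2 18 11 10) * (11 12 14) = (0 16 4 6 8 17 13 2 18 12 14 11 10) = [16, 1, 18, 3, 6, 5, 8, 7, 17, 9, 0, 10, 14, 2, 11, 15, 4, 13, 12]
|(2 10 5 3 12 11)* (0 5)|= 7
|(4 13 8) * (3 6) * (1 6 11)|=|(1 6 3 11)(4 13 8)|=12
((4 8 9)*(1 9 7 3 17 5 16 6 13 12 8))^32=((1 9 4)(3 17 5 16 6 13 12 8 7))^32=(1 4 9)(3 13 17 12 5 8 16 7 6)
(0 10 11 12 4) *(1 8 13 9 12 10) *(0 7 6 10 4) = (0 1 8 13 9 12)(4 7 6 10 11) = [1, 8, 2, 3, 7, 5, 10, 6, 13, 12, 11, 4, 0, 9]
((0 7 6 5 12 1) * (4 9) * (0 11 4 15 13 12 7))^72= ((1 11 4 9 15 13 12)(5 7 6))^72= (1 4 15 12 11 9 13)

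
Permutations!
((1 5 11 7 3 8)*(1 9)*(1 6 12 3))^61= (1 5 11 7)(3 8 9 6 12)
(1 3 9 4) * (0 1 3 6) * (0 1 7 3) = (0 7 3 9 4)(1 6) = [7, 6, 2, 9, 0, 5, 1, 3, 8, 4]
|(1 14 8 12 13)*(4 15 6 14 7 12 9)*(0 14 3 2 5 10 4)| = |(0 14 8 9)(1 7 12 13)(2 5 10 4 15 6 3)| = 28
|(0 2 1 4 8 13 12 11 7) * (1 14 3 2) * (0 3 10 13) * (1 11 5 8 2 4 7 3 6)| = |(0 11 3 4 2 14 10 13 12 5 8)(1 7 6)| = 33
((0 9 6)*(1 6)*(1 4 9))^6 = (9)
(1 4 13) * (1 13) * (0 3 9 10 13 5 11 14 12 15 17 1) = (0 3 9 10 13 5 11 14 12 15 17 1 4) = [3, 4, 2, 9, 0, 11, 6, 7, 8, 10, 13, 14, 15, 5, 12, 17, 16, 1]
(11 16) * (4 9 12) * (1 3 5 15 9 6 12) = (1 3 5 15 9)(4 6 12)(11 16) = [0, 3, 2, 5, 6, 15, 12, 7, 8, 1, 10, 16, 4, 13, 14, 9, 11]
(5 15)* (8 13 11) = [0, 1, 2, 3, 4, 15, 6, 7, 13, 9, 10, 8, 12, 11, 14, 5] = (5 15)(8 13 11)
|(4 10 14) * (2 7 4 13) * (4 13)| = 3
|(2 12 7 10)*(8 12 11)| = 6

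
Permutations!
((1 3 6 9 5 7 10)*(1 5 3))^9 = (10)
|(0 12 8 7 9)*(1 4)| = 10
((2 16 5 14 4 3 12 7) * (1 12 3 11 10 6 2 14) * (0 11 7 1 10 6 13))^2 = (0 6 16 10)(2 5 13 11)(4 14 7)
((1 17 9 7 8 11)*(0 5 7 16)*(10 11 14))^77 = (17)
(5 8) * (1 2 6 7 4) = (1 2 6 7 4)(5 8) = [0, 2, 6, 3, 1, 8, 7, 4, 5]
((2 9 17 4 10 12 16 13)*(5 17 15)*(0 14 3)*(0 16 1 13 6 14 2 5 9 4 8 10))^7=(17)(0 2 4)(3 14 6 16)(9 15)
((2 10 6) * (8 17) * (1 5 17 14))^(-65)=((1 5 17 8 14)(2 10 6))^(-65)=(17)(2 10 6)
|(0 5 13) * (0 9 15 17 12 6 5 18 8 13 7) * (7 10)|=12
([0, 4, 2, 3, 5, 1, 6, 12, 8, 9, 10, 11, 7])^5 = [0, 5, 2, 3, 1, 4, 6, 12, 8, 9, 10, 11, 7]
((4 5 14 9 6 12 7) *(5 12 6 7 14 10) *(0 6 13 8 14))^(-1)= (0 12 4 7 9 14 8 13 6)(5 10)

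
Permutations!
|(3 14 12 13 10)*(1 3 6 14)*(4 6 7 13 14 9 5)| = 12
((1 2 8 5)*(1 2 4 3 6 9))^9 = (1 9 6 3 4)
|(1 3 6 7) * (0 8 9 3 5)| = 8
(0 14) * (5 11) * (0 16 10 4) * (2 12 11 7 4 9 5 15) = (0 14 16 10 9 5 7 4)(2 12 11 15) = [14, 1, 12, 3, 0, 7, 6, 4, 8, 5, 9, 15, 11, 13, 16, 2, 10]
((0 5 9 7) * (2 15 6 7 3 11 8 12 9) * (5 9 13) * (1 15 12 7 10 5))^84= (1 5)(2 15)(6 12)(10 13)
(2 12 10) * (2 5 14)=[0, 1, 12, 3, 4, 14, 6, 7, 8, 9, 5, 11, 10, 13, 2]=(2 12 10 5 14)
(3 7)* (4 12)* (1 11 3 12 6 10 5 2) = [0, 11, 1, 7, 6, 2, 10, 12, 8, 9, 5, 3, 4] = (1 11 3 7 12 4 6 10 5 2)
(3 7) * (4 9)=(3 7)(4 9)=[0, 1, 2, 7, 9, 5, 6, 3, 8, 4]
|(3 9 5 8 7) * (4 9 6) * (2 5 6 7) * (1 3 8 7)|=|(1 3)(2 5 7 8)(4 9 6)|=12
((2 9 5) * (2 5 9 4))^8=((9)(2 4))^8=(9)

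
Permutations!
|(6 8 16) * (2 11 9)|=3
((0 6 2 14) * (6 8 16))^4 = ((0 8 16 6 2 14))^4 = (0 2 16)(6 8 14)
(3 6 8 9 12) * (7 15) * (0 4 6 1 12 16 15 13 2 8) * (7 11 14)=(0 4 6)(1 12 3)(2 8 9 16 15 11 14 7 13)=[4, 12, 8, 1, 6, 5, 0, 13, 9, 16, 10, 14, 3, 2, 7, 11, 15]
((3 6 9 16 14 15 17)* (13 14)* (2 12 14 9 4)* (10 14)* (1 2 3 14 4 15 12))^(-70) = (3 15 14 10)(4 6 17 12)(9 13 16)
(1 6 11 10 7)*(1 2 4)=(1 6 11 10 7 2 4)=[0, 6, 4, 3, 1, 5, 11, 2, 8, 9, 7, 10]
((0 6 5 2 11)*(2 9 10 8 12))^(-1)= ((0 6 5 9 10 8 12 2 11))^(-1)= (0 11 2 12 8 10 9 5 6)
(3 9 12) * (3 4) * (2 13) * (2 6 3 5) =(2 13 6 3 9 12 4 5) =[0, 1, 13, 9, 5, 2, 3, 7, 8, 12, 10, 11, 4, 6]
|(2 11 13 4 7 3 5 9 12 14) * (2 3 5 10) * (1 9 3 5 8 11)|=40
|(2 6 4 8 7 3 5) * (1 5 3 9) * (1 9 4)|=|(9)(1 5 2 6)(4 8 7)|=12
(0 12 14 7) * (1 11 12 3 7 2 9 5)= (0 3 7)(1 11 12 14 2 9 5)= [3, 11, 9, 7, 4, 1, 6, 0, 8, 5, 10, 12, 14, 13, 2]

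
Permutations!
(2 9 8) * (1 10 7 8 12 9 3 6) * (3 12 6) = (1 10 7 8 2 12 9 6) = [0, 10, 12, 3, 4, 5, 1, 8, 2, 6, 7, 11, 9]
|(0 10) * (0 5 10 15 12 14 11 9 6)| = 14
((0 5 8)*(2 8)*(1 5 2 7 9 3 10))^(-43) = (0 8 2)(1 10 3 9 7 5)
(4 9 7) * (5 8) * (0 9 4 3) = (0 9 7 3)(5 8) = [9, 1, 2, 0, 4, 8, 6, 3, 5, 7]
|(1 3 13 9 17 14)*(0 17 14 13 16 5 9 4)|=|(0 17 13 4)(1 3 16 5 9 14)|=12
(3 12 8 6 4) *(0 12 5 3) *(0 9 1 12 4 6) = (0 4 9 1 12 8)(3 5) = [4, 12, 2, 5, 9, 3, 6, 7, 0, 1, 10, 11, 8]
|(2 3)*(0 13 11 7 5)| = 10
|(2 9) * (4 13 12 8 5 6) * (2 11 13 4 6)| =7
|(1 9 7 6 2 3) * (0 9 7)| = |(0 9)(1 7 6 2 3)| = 10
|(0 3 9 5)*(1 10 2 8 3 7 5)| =|(0 7 5)(1 10 2 8 3 9)| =6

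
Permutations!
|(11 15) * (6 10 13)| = 6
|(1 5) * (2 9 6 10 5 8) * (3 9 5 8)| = |(1 3 9 6 10 8 2 5)| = 8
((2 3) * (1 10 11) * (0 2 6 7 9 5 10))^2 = (0 3 7 5 11)(1 2 6 9 10)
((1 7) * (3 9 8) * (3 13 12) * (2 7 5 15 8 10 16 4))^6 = ((1 5 15 8 13 12 3 9 10 16 4 2 7))^6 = (1 3 7 12 2 13 4 8 16 15 10 5 9)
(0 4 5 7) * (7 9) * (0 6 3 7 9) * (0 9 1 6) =[4, 6, 2, 7, 5, 9, 3, 0, 8, 1] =(0 4 5 9 1 6 3 7)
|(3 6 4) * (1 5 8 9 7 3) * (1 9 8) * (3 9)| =6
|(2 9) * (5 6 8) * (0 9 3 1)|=|(0 9 2 3 1)(5 6 8)|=15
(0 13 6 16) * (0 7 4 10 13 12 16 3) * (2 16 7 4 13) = (0 12 7 13 6 3)(2 16 4 10) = [12, 1, 16, 0, 10, 5, 3, 13, 8, 9, 2, 11, 7, 6, 14, 15, 4]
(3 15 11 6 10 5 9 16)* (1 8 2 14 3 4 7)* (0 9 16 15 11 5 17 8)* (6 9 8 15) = (0 8 2 14 3 11 9 6 10 17 15 5 16 4 7 1) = [8, 0, 14, 11, 7, 16, 10, 1, 2, 6, 17, 9, 12, 13, 3, 5, 4, 15]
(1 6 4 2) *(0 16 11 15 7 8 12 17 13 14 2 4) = [16, 6, 1, 3, 4, 5, 0, 8, 12, 9, 10, 15, 17, 14, 2, 7, 11, 13] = (0 16 11 15 7 8 12 17 13 14 2 1 6)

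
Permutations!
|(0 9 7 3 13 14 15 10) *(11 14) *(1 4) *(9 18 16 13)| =24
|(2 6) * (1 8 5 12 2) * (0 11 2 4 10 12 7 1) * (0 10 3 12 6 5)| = |(0 11 2 5 7 1 8)(3 12 4)(6 10)| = 42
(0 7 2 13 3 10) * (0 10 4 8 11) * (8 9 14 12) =(0 7 2 13 3 4 9 14 12 8 11) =[7, 1, 13, 4, 9, 5, 6, 2, 11, 14, 10, 0, 8, 3, 12]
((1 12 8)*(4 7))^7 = (1 12 8)(4 7)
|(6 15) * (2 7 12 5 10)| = |(2 7 12 5 10)(6 15)| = 10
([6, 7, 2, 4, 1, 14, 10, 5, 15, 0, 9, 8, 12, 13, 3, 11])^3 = [9, 14, 2, 7, 5, 4, 0, 3, 8, 10, 6, 11, 12, 13, 1, 15]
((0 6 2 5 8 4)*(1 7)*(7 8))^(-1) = ((0 6 2 5 7 1 8 4))^(-1) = (0 4 8 1 7 5 2 6)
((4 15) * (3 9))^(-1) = (3 9)(4 15)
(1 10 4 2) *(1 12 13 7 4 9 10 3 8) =[0, 3, 12, 8, 2, 5, 6, 4, 1, 10, 9, 11, 13, 7] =(1 3 8)(2 12 13 7 4)(9 10)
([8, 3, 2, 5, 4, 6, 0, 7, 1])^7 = (0 8 1 3 5 6)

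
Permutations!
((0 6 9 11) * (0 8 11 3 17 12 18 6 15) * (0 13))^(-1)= ((0 15 13)(3 17 12 18 6 9)(8 11))^(-1)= (0 13 15)(3 9 6 18 12 17)(8 11)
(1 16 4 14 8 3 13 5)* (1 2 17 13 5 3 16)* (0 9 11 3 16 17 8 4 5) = (0 9 11 3)(2 8 17 13 16 5)(4 14) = [9, 1, 8, 0, 14, 2, 6, 7, 17, 11, 10, 3, 12, 16, 4, 15, 5, 13]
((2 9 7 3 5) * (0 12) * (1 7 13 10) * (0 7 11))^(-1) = ((0 12 7 3 5 2 9 13 10 1 11))^(-1) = (0 11 1 10 13 9 2 5 3 7 12)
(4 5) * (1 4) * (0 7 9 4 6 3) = (0 7 9 4 5 1 6 3) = [7, 6, 2, 0, 5, 1, 3, 9, 8, 4]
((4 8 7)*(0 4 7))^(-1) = ((0 4 8))^(-1) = (0 8 4)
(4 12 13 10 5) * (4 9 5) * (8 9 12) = (4 8 9 5 12 13 10) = [0, 1, 2, 3, 8, 12, 6, 7, 9, 5, 4, 11, 13, 10]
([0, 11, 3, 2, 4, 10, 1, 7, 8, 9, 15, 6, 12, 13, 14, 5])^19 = [0, 11, 3, 2, 4, 10, 1, 7, 8, 9, 15, 6, 12, 13, 14, 5]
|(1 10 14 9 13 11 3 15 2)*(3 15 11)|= |(1 10 14 9 13 3 11 15 2)|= 9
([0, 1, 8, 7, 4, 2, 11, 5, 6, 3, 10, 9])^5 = (2 3 6 5 9 8 7 11)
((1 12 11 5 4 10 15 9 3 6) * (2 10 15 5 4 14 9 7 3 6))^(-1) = ((1 12 11 4 15 7 3 2 10 5 14 9 6))^(-1) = (1 6 9 14 5 10 2 3 7 15 4 11 12)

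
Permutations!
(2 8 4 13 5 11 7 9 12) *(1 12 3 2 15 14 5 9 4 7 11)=(1 12 15 14 5)(2 8 7 4 13 9 3)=[0, 12, 8, 2, 13, 1, 6, 4, 7, 3, 10, 11, 15, 9, 5, 14]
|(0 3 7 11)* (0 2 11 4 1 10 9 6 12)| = |(0 3 7 4 1 10 9 6 12)(2 11)| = 18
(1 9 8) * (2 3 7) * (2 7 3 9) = (1 2 9 8) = [0, 2, 9, 3, 4, 5, 6, 7, 1, 8]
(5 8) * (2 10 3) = [0, 1, 10, 2, 4, 8, 6, 7, 5, 9, 3] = (2 10 3)(5 8)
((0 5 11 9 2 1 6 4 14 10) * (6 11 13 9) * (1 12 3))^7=((0 5 13 9 2 12 3 1 11 6 4 14 10))^7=(0 1 5 11 13 6 9 4 2 14 12 10 3)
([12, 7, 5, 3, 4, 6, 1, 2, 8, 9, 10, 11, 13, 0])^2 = [13, 2, 6, 3, 4, 1, 7, 5, 8, 9, 10, 11, 0, 12]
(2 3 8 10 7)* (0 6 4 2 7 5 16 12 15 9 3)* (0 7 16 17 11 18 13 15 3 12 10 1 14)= (0 6 4 2 7 16 10 5 17 11 18 13 15 9 12 3 8 1 14)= [6, 14, 7, 8, 2, 17, 4, 16, 1, 12, 5, 18, 3, 15, 0, 9, 10, 11, 13]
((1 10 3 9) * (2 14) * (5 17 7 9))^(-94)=((1 10 3 5 17 7 9)(2 14))^(-94)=(1 17 10 7 3 9 5)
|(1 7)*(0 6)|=|(0 6)(1 7)|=2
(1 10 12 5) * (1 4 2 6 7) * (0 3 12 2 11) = [3, 10, 6, 12, 11, 4, 7, 1, 8, 9, 2, 0, 5] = (0 3 12 5 4 11)(1 10 2 6 7)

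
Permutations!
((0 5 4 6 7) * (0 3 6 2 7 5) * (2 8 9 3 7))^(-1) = (3 9 8 4 5 6)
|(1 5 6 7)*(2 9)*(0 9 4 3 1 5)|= |(0 9 2 4 3 1)(5 6 7)|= 6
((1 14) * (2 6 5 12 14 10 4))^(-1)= ((1 10 4 2 6 5 12 14))^(-1)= (1 14 12 5 6 2 4 10)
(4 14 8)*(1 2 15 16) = (1 2 15 16)(4 14 8) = [0, 2, 15, 3, 14, 5, 6, 7, 4, 9, 10, 11, 12, 13, 8, 16, 1]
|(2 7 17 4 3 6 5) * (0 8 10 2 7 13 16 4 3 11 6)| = 13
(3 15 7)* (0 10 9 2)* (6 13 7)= [10, 1, 0, 15, 4, 5, 13, 3, 8, 2, 9, 11, 12, 7, 14, 6]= (0 10 9 2)(3 15 6 13 7)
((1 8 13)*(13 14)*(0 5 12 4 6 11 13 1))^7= ((0 5 12 4 6 11 13)(1 8 14))^7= (1 8 14)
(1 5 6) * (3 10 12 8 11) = [0, 5, 2, 10, 4, 6, 1, 7, 11, 9, 12, 3, 8] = (1 5 6)(3 10 12 8 11)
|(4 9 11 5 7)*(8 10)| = |(4 9 11 5 7)(8 10)| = 10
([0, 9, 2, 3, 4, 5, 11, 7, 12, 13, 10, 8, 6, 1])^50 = [0, 13, 2, 3, 4, 5, 8, 7, 6, 1, 10, 12, 11, 9]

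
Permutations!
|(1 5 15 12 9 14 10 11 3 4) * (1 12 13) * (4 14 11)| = |(1 5 15 13)(3 14 10 4 12 9 11)| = 28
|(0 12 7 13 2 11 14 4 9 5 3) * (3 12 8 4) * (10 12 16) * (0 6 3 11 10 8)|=10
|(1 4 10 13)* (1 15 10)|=|(1 4)(10 13 15)|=6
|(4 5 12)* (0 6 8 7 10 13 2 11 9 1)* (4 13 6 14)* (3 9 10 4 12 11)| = 56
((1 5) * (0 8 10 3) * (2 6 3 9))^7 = (10)(1 5) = ((0 8 10 9 2 6 3)(1 5))^7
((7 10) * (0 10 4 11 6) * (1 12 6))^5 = ((0 10 7 4 11 1 12 6))^5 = (0 1 7 6 11 10 12 4)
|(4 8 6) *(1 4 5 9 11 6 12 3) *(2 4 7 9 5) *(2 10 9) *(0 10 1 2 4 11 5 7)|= |(0 10 9 5 7 4 8 12 3 2 11 6 1)|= 13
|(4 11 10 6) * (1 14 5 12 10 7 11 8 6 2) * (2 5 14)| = 6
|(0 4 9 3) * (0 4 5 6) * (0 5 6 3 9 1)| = 6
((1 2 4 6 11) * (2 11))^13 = (1 11)(2 4 6)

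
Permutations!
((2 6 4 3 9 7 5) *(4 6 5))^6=((2 5)(3 9 7 4))^6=(3 7)(4 9)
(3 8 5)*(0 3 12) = (0 3 8 5 12) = [3, 1, 2, 8, 4, 12, 6, 7, 5, 9, 10, 11, 0]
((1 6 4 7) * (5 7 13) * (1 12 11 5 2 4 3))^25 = ((1 6 3)(2 4 13)(5 7 12 11))^25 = (1 6 3)(2 4 13)(5 7 12 11)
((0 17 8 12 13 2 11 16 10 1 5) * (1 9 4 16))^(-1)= (0 5 1 11 2 13 12 8 17)(4 9 10 16)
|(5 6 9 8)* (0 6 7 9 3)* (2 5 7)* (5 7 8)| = 12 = |(0 6 3)(2 7 9 5)|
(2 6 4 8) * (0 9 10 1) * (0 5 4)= [9, 5, 6, 3, 8, 4, 0, 7, 2, 10, 1]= (0 9 10 1 5 4 8 2 6)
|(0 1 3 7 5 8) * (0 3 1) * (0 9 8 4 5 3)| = 6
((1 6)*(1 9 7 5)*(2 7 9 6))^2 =(9)(1 7)(2 5)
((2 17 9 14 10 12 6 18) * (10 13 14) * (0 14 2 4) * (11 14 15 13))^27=((0 15 13 2 17 9 10 12 6 18 4)(11 14))^27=(0 9 4 17 18 2 6 13 12 15 10)(11 14)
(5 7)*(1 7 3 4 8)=(1 7 5 3 4 8)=[0, 7, 2, 4, 8, 3, 6, 5, 1]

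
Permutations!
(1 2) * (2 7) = (1 7 2) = [0, 7, 1, 3, 4, 5, 6, 2]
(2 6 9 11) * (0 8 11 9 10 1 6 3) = (0 8 11 2 3)(1 6 10) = [8, 6, 3, 0, 4, 5, 10, 7, 11, 9, 1, 2]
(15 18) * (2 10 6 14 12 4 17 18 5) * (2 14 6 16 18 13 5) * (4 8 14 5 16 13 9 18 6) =[0, 1, 10, 3, 17, 5, 4, 7, 14, 18, 13, 11, 8, 16, 12, 2, 6, 9, 15] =(2 10 13 16 6 4 17 9 18 15)(8 14 12)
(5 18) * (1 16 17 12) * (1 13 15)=(1 16 17 12 13 15)(5 18)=[0, 16, 2, 3, 4, 18, 6, 7, 8, 9, 10, 11, 13, 15, 14, 1, 17, 12, 5]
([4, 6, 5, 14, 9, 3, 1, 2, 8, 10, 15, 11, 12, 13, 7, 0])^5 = [0, 6, 2, 3, 4, 5, 1, 7, 8, 9, 10, 11, 12, 13, 14, 15]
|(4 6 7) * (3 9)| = |(3 9)(4 6 7)| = 6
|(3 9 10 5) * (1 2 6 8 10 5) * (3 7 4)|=|(1 2 6 8 10)(3 9 5 7 4)|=5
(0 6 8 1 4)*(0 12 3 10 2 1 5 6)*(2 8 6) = (1 4 12 3 10 8 5 2) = [0, 4, 1, 10, 12, 2, 6, 7, 5, 9, 8, 11, 3]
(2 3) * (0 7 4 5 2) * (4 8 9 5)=(0 7 8 9 5 2 3)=[7, 1, 3, 0, 4, 2, 6, 8, 9, 5]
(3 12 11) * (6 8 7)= (3 12 11)(6 8 7)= [0, 1, 2, 12, 4, 5, 8, 6, 7, 9, 10, 3, 11]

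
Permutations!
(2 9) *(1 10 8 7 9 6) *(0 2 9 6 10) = (0 2 10 8 7 6 1) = [2, 0, 10, 3, 4, 5, 1, 6, 7, 9, 8]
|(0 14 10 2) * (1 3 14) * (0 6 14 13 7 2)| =9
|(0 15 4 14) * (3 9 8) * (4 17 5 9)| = |(0 15 17 5 9 8 3 4 14)| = 9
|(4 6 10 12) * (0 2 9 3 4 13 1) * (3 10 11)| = 28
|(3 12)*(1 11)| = |(1 11)(3 12)| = 2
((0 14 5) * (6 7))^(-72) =(14)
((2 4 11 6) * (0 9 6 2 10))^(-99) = ((0 9 6 10)(2 4 11))^(-99) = (11)(0 9 6 10)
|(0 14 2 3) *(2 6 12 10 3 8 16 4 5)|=30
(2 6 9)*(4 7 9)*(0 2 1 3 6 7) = [2, 3, 7, 6, 0, 5, 4, 9, 8, 1] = (0 2 7 9 1 3 6 4)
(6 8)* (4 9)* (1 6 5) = (1 6 8 5)(4 9) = [0, 6, 2, 3, 9, 1, 8, 7, 5, 4]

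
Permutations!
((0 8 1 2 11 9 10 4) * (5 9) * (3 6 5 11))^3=(11)(0 2 5 4 1 6 10 8 3 9)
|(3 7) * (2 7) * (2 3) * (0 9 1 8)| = 4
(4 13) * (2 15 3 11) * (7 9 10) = (2 15 3 11)(4 13)(7 9 10) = [0, 1, 15, 11, 13, 5, 6, 9, 8, 10, 7, 2, 12, 4, 14, 3]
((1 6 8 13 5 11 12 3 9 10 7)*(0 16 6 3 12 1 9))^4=((0 16 6 8 13 5 11 1 3)(7 9 10))^4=(0 13 3 8 1 6 11 16 5)(7 9 10)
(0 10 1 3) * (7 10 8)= (0 8 7 10 1 3)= [8, 3, 2, 0, 4, 5, 6, 10, 7, 9, 1]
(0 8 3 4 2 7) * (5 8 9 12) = (0 9 12 5 8 3 4 2 7) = [9, 1, 7, 4, 2, 8, 6, 0, 3, 12, 10, 11, 5]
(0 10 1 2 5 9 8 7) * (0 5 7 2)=[10, 0, 7, 3, 4, 9, 6, 5, 2, 8, 1]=(0 10 1)(2 7 5 9 8)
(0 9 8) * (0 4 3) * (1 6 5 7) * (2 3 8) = [9, 6, 3, 0, 8, 7, 5, 1, 4, 2] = (0 9 2 3)(1 6 5 7)(4 8)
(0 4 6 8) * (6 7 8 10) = (0 4 7 8)(6 10) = [4, 1, 2, 3, 7, 5, 10, 8, 0, 9, 6]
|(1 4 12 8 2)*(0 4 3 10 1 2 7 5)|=|(0 4 12 8 7 5)(1 3 10)|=6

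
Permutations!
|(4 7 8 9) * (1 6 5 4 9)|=6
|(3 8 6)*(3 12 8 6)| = |(3 6 12 8)| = 4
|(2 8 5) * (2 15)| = |(2 8 5 15)| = 4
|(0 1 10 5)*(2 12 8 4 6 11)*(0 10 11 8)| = 30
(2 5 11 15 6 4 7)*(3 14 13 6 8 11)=(2 5 3 14 13 6 4 7)(8 11 15)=[0, 1, 5, 14, 7, 3, 4, 2, 11, 9, 10, 15, 12, 6, 13, 8]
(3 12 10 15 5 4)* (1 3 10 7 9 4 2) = (1 3 12 7 9 4 10 15 5 2) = [0, 3, 1, 12, 10, 2, 6, 9, 8, 4, 15, 11, 7, 13, 14, 5]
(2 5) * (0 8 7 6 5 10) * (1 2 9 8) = (0 1 2 10)(5 9 8 7 6) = [1, 2, 10, 3, 4, 9, 5, 6, 7, 8, 0]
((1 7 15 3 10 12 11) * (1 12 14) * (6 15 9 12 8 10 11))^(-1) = ((1 7 9 12 6 15 3 11 8 10 14))^(-1) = (1 14 10 8 11 3 15 6 12 9 7)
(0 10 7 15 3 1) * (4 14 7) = (0 10 4 14 7 15 3 1) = [10, 0, 2, 1, 14, 5, 6, 15, 8, 9, 4, 11, 12, 13, 7, 3]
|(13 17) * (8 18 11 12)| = 4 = |(8 18 11 12)(13 17)|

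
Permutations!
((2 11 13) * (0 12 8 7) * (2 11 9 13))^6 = ((0 12 8 7)(2 9 13 11))^6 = (0 8)(2 13)(7 12)(9 11)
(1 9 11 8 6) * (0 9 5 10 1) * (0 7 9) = (1 5 10)(6 7 9 11 8) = [0, 5, 2, 3, 4, 10, 7, 9, 6, 11, 1, 8]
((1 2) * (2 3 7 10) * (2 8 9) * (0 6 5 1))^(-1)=(0 2 9 8 10 7 3 1 5 6)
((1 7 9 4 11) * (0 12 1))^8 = ((0 12 1 7 9 4 11))^8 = (0 12 1 7 9 4 11)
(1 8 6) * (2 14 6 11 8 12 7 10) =(1 12 7 10 2 14 6)(8 11) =[0, 12, 14, 3, 4, 5, 1, 10, 11, 9, 2, 8, 7, 13, 6]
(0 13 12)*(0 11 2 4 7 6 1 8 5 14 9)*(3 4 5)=[13, 8, 5, 4, 7, 14, 1, 6, 3, 0, 10, 2, 11, 12, 9]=(0 13 12 11 2 5 14 9)(1 8 3 4 7 6)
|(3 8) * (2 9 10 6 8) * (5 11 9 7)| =|(2 7 5 11 9 10 6 8 3)| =9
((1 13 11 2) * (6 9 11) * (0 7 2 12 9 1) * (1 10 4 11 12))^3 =(1 10)(4 13)(6 11)(9 12) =((0 7 2)(1 13 6 10 4 11)(9 12))^3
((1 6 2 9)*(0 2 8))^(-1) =(0 8 6 1 9 2)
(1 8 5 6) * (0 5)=(0 5 6 1 8)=[5, 8, 2, 3, 4, 6, 1, 7, 0]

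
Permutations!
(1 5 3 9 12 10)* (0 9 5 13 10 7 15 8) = (0 9 12 7 15 8)(1 13 10)(3 5) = [9, 13, 2, 5, 4, 3, 6, 15, 0, 12, 1, 11, 7, 10, 14, 8]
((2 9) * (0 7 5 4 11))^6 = (0 7 5 4 11)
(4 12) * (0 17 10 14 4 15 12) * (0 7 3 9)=(0 17 10 14 4 7 3 9)(12 15)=[17, 1, 2, 9, 7, 5, 6, 3, 8, 0, 14, 11, 15, 13, 4, 12, 16, 10]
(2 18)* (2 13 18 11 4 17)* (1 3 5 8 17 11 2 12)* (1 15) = (1 3 5 8 17 12 15)(4 11)(13 18) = [0, 3, 2, 5, 11, 8, 6, 7, 17, 9, 10, 4, 15, 18, 14, 1, 16, 12, 13]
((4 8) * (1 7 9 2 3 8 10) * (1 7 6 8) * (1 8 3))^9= ((1 6 3 8 4 10 7 9 2))^9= (10)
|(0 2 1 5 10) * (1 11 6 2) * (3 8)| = 12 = |(0 1 5 10)(2 11 6)(3 8)|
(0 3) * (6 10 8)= (0 3)(6 10 8)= [3, 1, 2, 0, 4, 5, 10, 7, 6, 9, 8]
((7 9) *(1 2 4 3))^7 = ((1 2 4 3)(7 9))^7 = (1 3 4 2)(7 9)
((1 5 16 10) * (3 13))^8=(16)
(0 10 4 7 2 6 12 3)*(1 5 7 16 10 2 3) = [2, 5, 6, 0, 16, 7, 12, 3, 8, 9, 4, 11, 1, 13, 14, 15, 10] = (0 2 6 12 1 5 7 3)(4 16 10)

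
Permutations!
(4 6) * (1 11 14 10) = (1 11 14 10)(4 6) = [0, 11, 2, 3, 6, 5, 4, 7, 8, 9, 1, 14, 12, 13, 10]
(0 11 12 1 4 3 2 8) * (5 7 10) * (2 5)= (0 11 12 1 4 3 5 7 10 2 8)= [11, 4, 8, 5, 3, 7, 6, 10, 0, 9, 2, 12, 1]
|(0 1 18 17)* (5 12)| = |(0 1 18 17)(5 12)| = 4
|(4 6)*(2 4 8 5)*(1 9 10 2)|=|(1 9 10 2 4 6 8 5)|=8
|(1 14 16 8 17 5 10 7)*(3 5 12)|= |(1 14 16 8 17 12 3 5 10 7)|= 10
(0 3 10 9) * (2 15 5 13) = [3, 1, 15, 10, 4, 13, 6, 7, 8, 0, 9, 11, 12, 2, 14, 5] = (0 3 10 9)(2 15 5 13)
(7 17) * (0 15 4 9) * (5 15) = (0 5 15 4 9)(7 17) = [5, 1, 2, 3, 9, 15, 6, 17, 8, 0, 10, 11, 12, 13, 14, 4, 16, 7]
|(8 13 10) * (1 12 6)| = |(1 12 6)(8 13 10)| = 3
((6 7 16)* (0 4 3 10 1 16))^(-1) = ((0 4 3 10 1 16 6 7))^(-1) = (0 7 6 16 1 10 3 4)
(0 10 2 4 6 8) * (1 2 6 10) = (0 1 2 4 10 6 8) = [1, 2, 4, 3, 10, 5, 8, 7, 0, 9, 6]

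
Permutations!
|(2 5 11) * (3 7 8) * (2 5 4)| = |(2 4)(3 7 8)(5 11)| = 6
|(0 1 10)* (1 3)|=4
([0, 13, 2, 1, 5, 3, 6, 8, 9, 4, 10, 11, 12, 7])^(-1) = [0, 3, 2, 5, 9, 4, 6, 13, 7, 8, 10, 11, 12, 1]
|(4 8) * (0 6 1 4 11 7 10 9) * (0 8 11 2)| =|(0 6 1 4 11 7 10 9 8 2)| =10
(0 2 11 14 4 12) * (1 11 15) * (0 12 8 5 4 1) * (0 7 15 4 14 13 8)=(0 2 4)(1 11 13 8 5 14)(7 15)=[2, 11, 4, 3, 0, 14, 6, 15, 5, 9, 10, 13, 12, 8, 1, 7]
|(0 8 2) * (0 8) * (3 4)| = 2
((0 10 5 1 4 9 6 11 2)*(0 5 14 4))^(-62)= ((0 10 14 4 9 6 11 2 5 1))^(-62)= (0 5 11 9 14)(1 2 6 4 10)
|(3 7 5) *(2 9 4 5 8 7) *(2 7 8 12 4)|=10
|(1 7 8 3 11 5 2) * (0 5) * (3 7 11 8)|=15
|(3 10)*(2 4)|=2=|(2 4)(3 10)|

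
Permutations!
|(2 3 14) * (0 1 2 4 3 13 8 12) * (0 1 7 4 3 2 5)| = 18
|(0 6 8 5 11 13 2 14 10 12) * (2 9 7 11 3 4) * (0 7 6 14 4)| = 12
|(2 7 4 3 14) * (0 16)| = 10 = |(0 16)(2 7 4 3 14)|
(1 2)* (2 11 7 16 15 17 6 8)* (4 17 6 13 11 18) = (1 18 4 17 13 11 7 16 15 6 8 2) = [0, 18, 1, 3, 17, 5, 8, 16, 2, 9, 10, 7, 12, 11, 14, 6, 15, 13, 4]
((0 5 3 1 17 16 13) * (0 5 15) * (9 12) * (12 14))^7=((0 15)(1 17 16 13 5 3)(9 14 12))^7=(0 15)(1 17 16 13 5 3)(9 14 12)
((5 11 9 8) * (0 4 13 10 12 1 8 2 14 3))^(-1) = (0 3 14 2 9 11 5 8 1 12 10 13 4)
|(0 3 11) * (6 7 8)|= |(0 3 11)(6 7 8)|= 3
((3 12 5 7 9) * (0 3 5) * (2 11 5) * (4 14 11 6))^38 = (0 12 3)(2 7 11 4)(5 14 6 9)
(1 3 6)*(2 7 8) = (1 3 6)(2 7 8) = [0, 3, 7, 6, 4, 5, 1, 8, 2]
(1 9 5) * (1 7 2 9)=(2 9 5 7)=[0, 1, 9, 3, 4, 7, 6, 2, 8, 5]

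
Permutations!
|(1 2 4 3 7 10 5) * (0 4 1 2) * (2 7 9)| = 6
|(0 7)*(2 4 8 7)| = |(0 2 4 8 7)| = 5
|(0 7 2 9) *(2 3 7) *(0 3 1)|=6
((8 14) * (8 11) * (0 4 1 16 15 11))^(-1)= (0 14 8 11 15 16 1 4)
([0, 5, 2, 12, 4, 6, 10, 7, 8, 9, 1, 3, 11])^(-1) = (1 10 6 5)(3 11 12)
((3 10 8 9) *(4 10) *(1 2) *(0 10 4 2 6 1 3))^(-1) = ((0 10 8 9)(1 6)(2 3))^(-1) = (0 9 8 10)(1 6)(2 3)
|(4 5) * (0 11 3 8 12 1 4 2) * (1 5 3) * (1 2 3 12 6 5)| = 12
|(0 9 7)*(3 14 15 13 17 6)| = 6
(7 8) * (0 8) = [8, 1, 2, 3, 4, 5, 6, 0, 7] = (0 8 7)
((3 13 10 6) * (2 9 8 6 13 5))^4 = ((2 9 8 6 3 5)(10 13))^4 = (13)(2 3 8)(5 6 9)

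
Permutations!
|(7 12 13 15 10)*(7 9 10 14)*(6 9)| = 15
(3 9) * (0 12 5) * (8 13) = (0 12 5)(3 9)(8 13) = [12, 1, 2, 9, 4, 0, 6, 7, 13, 3, 10, 11, 5, 8]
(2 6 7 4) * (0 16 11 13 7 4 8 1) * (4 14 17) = (0 16 11 13 7 8 1)(2 6 14 17 4) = [16, 0, 6, 3, 2, 5, 14, 8, 1, 9, 10, 13, 12, 7, 17, 15, 11, 4]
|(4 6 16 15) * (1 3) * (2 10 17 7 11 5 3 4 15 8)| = |(1 4 6 16 8 2 10 17 7 11 5 3)| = 12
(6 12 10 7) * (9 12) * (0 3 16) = (0 3 16)(6 9 12 10 7) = [3, 1, 2, 16, 4, 5, 9, 6, 8, 12, 7, 11, 10, 13, 14, 15, 0]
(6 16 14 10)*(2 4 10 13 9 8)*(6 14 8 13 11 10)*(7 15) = (2 4 6 16 8)(7 15)(9 13)(10 14 11) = [0, 1, 4, 3, 6, 5, 16, 15, 2, 13, 14, 10, 12, 9, 11, 7, 8]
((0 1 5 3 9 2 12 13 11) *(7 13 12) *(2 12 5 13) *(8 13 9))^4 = (0 5 11 12 13 9 8 1 3)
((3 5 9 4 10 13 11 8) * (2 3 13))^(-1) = ((2 3 5 9 4 10)(8 13 11))^(-1) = (2 10 4 9 5 3)(8 11 13)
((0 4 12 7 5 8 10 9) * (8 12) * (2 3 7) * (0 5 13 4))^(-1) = (2 12 5 9 10 8 4 13 7 3) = ((2 3 7 13 4 8 10 9 5 12))^(-1)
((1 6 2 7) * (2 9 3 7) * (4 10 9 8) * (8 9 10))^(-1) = ((10)(1 6 9 3 7)(4 8))^(-1) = (10)(1 7 3 9 6)(4 8)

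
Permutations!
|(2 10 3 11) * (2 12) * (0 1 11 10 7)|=6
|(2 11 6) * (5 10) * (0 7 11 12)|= |(0 7 11 6 2 12)(5 10)|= 6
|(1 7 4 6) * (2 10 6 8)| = 7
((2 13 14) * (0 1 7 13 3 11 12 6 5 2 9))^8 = ((0 1 7 13 14 9)(2 3 11 12 6 5))^8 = (0 7 14)(1 13 9)(2 11 6)(3 12 5)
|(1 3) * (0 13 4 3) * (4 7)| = 6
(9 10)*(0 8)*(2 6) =[8, 1, 6, 3, 4, 5, 2, 7, 0, 10, 9] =(0 8)(2 6)(9 10)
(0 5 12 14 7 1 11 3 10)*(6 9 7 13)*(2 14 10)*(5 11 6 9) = (0 11 3 2 14 13 9 7 1 6 5 12 10) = [11, 6, 14, 2, 4, 12, 5, 1, 8, 7, 0, 3, 10, 9, 13]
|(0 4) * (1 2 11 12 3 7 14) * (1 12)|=|(0 4)(1 2 11)(3 7 14 12)|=12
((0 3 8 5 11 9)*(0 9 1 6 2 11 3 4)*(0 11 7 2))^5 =(11)(2 7)(3 5 8)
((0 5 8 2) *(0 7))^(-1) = ((0 5 8 2 7))^(-1) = (0 7 2 8 5)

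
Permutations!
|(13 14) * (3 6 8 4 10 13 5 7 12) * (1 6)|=11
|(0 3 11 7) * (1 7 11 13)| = |(0 3 13 1 7)| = 5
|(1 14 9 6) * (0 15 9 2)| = |(0 15 9 6 1 14 2)| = 7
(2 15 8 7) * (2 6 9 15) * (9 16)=(6 16 9 15 8 7)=[0, 1, 2, 3, 4, 5, 16, 6, 7, 15, 10, 11, 12, 13, 14, 8, 9]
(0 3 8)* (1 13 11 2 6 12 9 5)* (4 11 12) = (0 3 8)(1 13 12 9 5)(2 6 4 11) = [3, 13, 6, 8, 11, 1, 4, 7, 0, 5, 10, 2, 9, 12]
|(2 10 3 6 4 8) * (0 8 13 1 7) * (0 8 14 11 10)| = |(0 14 11 10 3 6 4 13 1 7 8 2)| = 12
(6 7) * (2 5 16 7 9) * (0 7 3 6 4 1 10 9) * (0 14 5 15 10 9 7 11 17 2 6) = (0 11 17 2 15 10 7 4 1 9 6 14 5 16 3) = [11, 9, 15, 0, 1, 16, 14, 4, 8, 6, 7, 17, 12, 13, 5, 10, 3, 2]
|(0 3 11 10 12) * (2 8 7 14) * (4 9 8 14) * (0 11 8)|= 6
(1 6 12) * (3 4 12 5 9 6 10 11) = [0, 10, 2, 4, 12, 9, 5, 7, 8, 6, 11, 3, 1] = (1 10 11 3 4 12)(5 9 6)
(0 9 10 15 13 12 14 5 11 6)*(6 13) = [9, 1, 2, 3, 4, 11, 0, 7, 8, 10, 15, 13, 14, 12, 5, 6] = (0 9 10 15 6)(5 11 13 12 14)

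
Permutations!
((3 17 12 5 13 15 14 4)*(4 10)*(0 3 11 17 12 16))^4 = (0 13 4)(3 15 11)(5 10 16)(12 14 17)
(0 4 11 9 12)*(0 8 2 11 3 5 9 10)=(0 4 3 5 9 12 8 2 11 10)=[4, 1, 11, 5, 3, 9, 6, 7, 2, 12, 0, 10, 8]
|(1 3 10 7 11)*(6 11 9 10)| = |(1 3 6 11)(7 9 10)| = 12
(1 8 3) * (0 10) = [10, 8, 2, 1, 4, 5, 6, 7, 3, 9, 0] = (0 10)(1 8 3)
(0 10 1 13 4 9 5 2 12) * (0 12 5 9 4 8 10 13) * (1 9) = (0 13 8 10 9 1)(2 5) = [13, 0, 5, 3, 4, 2, 6, 7, 10, 1, 9, 11, 12, 8]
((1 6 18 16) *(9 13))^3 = ((1 6 18 16)(9 13))^3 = (1 16 18 6)(9 13)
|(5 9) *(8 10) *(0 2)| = 2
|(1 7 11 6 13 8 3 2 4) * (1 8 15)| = 12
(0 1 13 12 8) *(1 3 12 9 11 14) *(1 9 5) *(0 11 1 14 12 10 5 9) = (0 3 10 5 14)(1 13 9)(8 11 12) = [3, 13, 2, 10, 4, 14, 6, 7, 11, 1, 5, 12, 8, 9, 0]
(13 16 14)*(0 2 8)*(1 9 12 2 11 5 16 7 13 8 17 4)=(0 11 5 16 14 8)(1 9 12 2 17 4)(7 13)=[11, 9, 17, 3, 1, 16, 6, 13, 0, 12, 10, 5, 2, 7, 8, 15, 14, 4]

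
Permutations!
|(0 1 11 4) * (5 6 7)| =12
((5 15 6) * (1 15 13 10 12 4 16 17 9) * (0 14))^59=((0 14)(1 15 6 5 13 10 12 4 16 17 9))^59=(0 14)(1 13 16 15 10 17 6 12 9 5 4)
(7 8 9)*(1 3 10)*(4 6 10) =(1 3 4 6 10)(7 8 9) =[0, 3, 2, 4, 6, 5, 10, 8, 9, 7, 1]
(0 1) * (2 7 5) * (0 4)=(0 1 4)(2 7 5)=[1, 4, 7, 3, 0, 2, 6, 5]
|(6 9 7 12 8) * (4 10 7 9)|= 6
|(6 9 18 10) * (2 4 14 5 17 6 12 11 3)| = 12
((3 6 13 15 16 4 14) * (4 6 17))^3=(3 14 4 17)(6 16 15 13)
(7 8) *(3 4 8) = (3 4 8 7) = [0, 1, 2, 4, 8, 5, 6, 3, 7]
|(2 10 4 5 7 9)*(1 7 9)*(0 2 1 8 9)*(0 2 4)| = |(0 4 5 2 10)(1 7 8 9)| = 20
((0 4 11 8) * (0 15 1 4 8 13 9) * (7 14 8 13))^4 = ((0 13 9)(1 4 11 7 14 8 15))^4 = (0 13 9)(1 14 4 8 11 15 7)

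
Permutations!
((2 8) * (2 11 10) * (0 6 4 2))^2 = (0 4 8 10 6 2 11)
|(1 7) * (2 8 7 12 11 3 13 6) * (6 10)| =|(1 12 11 3 13 10 6 2 8 7)| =10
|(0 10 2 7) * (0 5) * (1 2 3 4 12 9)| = |(0 10 3 4 12 9 1 2 7 5)| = 10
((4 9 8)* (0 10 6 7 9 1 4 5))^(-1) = (0 5 8 9 7 6 10)(1 4)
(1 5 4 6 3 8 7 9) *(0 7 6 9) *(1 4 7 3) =(0 3 8 6 1 5 7)(4 9) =[3, 5, 2, 8, 9, 7, 1, 0, 6, 4]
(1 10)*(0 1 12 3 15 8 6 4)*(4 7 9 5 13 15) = (0 1 10 12 3 4)(5 13 15 8 6 7 9) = [1, 10, 2, 4, 0, 13, 7, 9, 6, 5, 12, 11, 3, 15, 14, 8]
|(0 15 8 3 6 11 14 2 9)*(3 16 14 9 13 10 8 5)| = |(0 15 5 3 6 11 9)(2 13 10 8 16 14)| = 42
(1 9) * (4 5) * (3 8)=(1 9)(3 8)(4 5)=[0, 9, 2, 8, 5, 4, 6, 7, 3, 1]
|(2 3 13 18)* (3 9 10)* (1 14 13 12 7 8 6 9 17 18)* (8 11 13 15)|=|(1 14 15 8 6 9 10 3 12 7 11 13)(2 17 18)|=12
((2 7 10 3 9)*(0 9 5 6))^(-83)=((0 9 2 7 10 3 5 6))^(-83)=(0 3 2 6 10 9 5 7)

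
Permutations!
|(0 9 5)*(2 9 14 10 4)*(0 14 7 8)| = |(0 7 8)(2 9 5 14 10 4)| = 6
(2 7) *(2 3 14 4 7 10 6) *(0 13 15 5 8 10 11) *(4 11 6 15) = [13, 1, 6, 14, 7, 8, 2, 3, 10, 9, 15, 0, 12, 4, 11, 5] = (0 13 4 7 3 14 11)(2 6)(5 8 10 15)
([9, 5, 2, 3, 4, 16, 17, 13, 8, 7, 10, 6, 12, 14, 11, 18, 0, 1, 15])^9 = (0 5 17 11 13 9 16 1 6 14 7)(15 18)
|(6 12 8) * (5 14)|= |(5 14)(6 12 8)|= 6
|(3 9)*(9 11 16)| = 4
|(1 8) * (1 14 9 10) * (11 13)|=10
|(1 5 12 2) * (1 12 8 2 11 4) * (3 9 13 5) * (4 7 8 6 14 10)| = 45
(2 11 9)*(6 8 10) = (2 11 9)(6 8 10) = [0, 1, 11, 3, 4, 5, 8, 7, 10, 2, 6, 9]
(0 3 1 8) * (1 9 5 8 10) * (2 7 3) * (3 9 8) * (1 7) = (0 2 1 10 7 9 5 3 8) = [2, 10, 1, 8, 4, 3, 6, 9, 0, 5, 7]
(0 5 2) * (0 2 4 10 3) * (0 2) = (0 5 4 10 3 2) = [5, 1, 0, 2, 10, 4, 6, 7, 8, 9, 3]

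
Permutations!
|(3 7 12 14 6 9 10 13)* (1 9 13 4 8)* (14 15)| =35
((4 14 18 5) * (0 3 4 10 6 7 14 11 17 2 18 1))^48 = ((0 3 4 11 17 2 18 5 10 6 7 14 1))^48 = (0 6 2 3 7 18 4 14 5 11 1 10 17)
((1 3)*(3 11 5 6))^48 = ((1 11 5 6 3))^48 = (1 6 11 3 5)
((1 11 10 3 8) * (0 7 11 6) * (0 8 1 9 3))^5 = (0 7 11 10)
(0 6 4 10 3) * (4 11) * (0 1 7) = (0 6 11 4 10 3 1 7) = [6, 7, 2, 1, 10, 5, 11, 0, 8, 9, 3, 4]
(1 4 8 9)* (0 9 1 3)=[9, 4, 2, 0, 8, 5, 6, 7, 1, 3]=(0 9 3)(1 4 8)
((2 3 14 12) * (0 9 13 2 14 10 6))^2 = (14)(0 13 3 6 9 2 10)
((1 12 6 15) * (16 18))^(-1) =((1 12 6 15)(16 18))^(-1) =(1 15 6 12)(16 18)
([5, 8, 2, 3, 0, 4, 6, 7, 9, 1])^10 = (0 5 4)(1 8 9)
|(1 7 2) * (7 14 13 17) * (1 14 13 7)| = |(1 13 17)(2 14 7)| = 3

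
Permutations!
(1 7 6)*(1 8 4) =(1 7 6 8 4) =[0, 7, 2, 3, 1, 5, 8, 6, 4]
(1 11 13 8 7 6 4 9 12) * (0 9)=(0 9 12 1 11 13 8 7 6 4)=[9, 11, 2, 3, 0, 5, 4, 6, 7, 12, 10, 13, 1, 8]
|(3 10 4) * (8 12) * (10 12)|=|(3 12 8 10 4)|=5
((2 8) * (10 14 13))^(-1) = (2 8)(10 13 14)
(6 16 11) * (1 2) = [0, 2, 1, 3, 4, 5, 16, 7, 8, 9, 10, 6, 12, 13, 14, 15, 11] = (1 2)(6 16 11)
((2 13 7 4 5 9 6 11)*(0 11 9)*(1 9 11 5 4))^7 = ((0 5)(1 9 6 11 2 13 7))^7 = (13)(0 5)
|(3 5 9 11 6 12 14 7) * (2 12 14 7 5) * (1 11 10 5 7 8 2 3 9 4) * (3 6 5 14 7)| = |(1 11 5 4)(2 12 8)(3 6 7 9 10 14)| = 12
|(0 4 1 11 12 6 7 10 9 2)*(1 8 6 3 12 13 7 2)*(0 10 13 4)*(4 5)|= 18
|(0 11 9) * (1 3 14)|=|(0 11 9)(1 3 14)|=3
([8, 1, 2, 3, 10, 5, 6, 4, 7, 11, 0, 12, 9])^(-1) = (0 10 4 7 8)(9 12 11)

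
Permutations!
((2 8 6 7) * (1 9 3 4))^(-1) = (1 4 3 9)(2 7 6 8) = ((1 9 3 4)(2 8 6 7))^(-1)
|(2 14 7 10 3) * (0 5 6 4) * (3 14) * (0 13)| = 30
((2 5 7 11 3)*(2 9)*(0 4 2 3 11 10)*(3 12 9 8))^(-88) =(12)(0 2 7)(4 5 10)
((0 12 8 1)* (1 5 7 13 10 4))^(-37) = (0 1 4 10 13 7 5 8 12) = ((0 12 8 5 7 13 10 4 1))^(-37)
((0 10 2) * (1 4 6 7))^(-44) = ((0 10 2)(1 4 6 7))^(-44) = (0 10 2)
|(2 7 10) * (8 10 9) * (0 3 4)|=|(0 3 4)(2 7 9 8 10)|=15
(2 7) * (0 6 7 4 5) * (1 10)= (0 6 7 2 4 5)(1 10)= [6, 10, 4, 3, 5, 0, 7, 2, 8, 9, 1]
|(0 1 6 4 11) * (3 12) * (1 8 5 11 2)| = 4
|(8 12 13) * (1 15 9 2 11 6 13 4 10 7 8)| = |(1 15 9 2 11 6 13)(4 10 7 8 12)| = 35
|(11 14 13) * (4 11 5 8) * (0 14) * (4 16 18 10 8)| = 12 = |(0 14 13 5 4 11)(8 16 18 10)|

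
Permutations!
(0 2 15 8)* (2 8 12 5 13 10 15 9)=(0 8)(2 9)(5 13 10 15 12)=[8, 1, 9, 3, 4, 13, 6, 7, 0, 2, 15, 11, 5, 10, 14, 12]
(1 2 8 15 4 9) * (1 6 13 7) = (1 2 8 15 4 9 6 13 7) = [0, 2, 8, 3, 9, 5, 13, 1, 15, 6, 10, 11, 12, 7, 14, 4]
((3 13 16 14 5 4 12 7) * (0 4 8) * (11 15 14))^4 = (0 3 15)(4 13 14)(5 12 16)(7 11 8)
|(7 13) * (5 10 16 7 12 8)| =7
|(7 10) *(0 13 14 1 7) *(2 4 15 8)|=12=|(0 13 14 1 7 10)(2 4 15 8)|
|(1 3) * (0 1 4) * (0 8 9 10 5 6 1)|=8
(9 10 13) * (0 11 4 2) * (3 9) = (0 11 4 2)(3 9 10 13) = [11, 1, 0, 9, 2, 5, 6, 7, 8, 10, 13, 4, 12, 3]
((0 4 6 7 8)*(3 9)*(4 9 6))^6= (9)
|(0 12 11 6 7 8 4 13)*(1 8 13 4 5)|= 6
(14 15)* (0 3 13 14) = [3, 1, 2, 13, 4, 5, 6, 7, 8, 9, 10, 11, 12, 14, 15, 0] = (0 3 13 14 15)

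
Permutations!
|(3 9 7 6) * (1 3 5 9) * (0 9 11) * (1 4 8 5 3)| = |(0 9 7 6 3 4 8 5 11)| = 9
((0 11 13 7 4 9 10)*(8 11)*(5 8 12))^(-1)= (0 10 9 4 7 13 11 8 5 12)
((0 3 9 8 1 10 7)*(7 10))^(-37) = ((10)(0 3 9 8 1 7))^(-37) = (10)(0 7 1 8 9 3)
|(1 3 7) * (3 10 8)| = |(1 10 8 3 7)| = 5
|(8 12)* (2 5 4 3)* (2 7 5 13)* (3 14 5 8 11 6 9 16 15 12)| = 6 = |(2 13)(3 7 8)(4 14 5)(6 9 16 15 12 11)|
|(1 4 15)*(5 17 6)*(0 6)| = |(0 6 5 17)(1 4 15)| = 12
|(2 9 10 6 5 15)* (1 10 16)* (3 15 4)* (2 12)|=11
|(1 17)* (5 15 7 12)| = 4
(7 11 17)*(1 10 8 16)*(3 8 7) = (1 10 7 11 17 3 8 16) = [0, 10, 2, 8, 4, 5, 6, 11, 16, 9, 7, 17, 12, 13, 14, 15, 1, 3]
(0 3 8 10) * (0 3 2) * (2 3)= (0 3 8 10 2)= [3, 1, 0, 8, 4, 5, 6, 7, 10, 9, 2]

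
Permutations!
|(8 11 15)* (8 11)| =|(11 15)| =2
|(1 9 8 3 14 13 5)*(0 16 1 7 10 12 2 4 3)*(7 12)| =|(0 16 1 9 8)(2 4 3 14 13 5 12)(7 10)| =70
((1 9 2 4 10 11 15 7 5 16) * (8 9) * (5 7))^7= (1 15 4 8 5 10 9 16 11 2)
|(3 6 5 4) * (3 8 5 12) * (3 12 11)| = 3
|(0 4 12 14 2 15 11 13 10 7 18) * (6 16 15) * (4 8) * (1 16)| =|(0 8 4 12 14 2 6 1 16 15 11 13 10 7 18)| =15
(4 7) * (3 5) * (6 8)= (3 5)(4 7)(6 8)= [0, 1, 2, 5, 7, 3, 8, 4, 6]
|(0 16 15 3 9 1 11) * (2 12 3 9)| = |(0 16 15 9 1 11)(2 12 3)| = 6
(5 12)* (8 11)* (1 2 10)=(1 2 10)(5 12)(8 11)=[0, 2, 10, 3, 4, 12, 6, 7, 11, 9, 1, 8, 5]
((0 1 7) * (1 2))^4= ((0 2 1 7))^4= (7)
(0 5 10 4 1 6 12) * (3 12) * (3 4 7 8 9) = [5, 6, 2, 12, 1, 10, 4, 8, 9, 3, 7, 11, 0] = (0 5 10 7 8 9 3 12)(1 6 4)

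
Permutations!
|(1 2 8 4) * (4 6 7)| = |(1 2 8 6 7 4)| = 6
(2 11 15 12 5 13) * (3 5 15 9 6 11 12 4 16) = (2 12 15 4 16 3 5 13)(6 11 9) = [0, 1, 12, 5, 16, 13, 11, 7, 8, 6, 10, 9, 15, 2, 14, 4, 3]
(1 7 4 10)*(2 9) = (1 7 4 10)(2 9) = [0, 7, 9, 3, 10, 5, 6, 4, 8, 2, 1]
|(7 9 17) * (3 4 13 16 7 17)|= |(17)(3 4 13 16 7 9)|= 6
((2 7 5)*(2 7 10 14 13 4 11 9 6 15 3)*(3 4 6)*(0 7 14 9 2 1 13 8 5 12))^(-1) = ((0 7 12)(1 13 6 15 4 11 2 10 9 3)(5 14 8))^(-1) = (0 12 7)(1 3 9 10 2 11 4 15 6 13)(5 8 14)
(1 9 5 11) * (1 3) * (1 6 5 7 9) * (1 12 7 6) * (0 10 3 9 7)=(0 10 3 1 12)(5 11 9 6)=[10, 12, 2, 1, 4, 11, 5, 7, 8, 6, 3, 9, 0]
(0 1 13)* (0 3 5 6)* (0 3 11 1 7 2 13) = (0 7 2 13 11 1)(3 5 6) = [7, 0, 13, 5, 4, 6, 3, 2, 8, 9, 10, 1, 12, 11]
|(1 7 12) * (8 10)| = |(1 7 12)(8 10)| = 6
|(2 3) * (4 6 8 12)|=4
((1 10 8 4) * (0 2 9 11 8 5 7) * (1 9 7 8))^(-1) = (0 7 2)(1 11 9 4 8 5 10)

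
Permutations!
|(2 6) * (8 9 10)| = 6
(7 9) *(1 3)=(1 3)(7 9)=[0, 3, 2, 1, 4, 5, 6, 9, 8, 7]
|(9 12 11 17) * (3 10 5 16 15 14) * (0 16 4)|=8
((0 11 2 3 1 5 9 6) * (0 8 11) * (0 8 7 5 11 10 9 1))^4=(0 6 11 8 7 2 10 5 3 9 1)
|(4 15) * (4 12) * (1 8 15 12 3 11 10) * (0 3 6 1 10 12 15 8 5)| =9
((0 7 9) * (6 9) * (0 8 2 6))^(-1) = (0 7)(2 8 9 6)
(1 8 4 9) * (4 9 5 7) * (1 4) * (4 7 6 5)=(1 8 9 7)(5 6)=[0, 8, 2, 3, 4, 6, 5, 1, 9, 7]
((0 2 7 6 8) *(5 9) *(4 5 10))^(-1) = (0 8 6 7 2)(4 10 9 5)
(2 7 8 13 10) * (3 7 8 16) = (2 8 13 10)(3 7 16) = [0, 1, 8, 7, 4, 5, 6, 16, 13, 9, 2, 11, 12, 10, 14, 15, 3]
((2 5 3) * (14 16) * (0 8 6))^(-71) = (0 8 6)(2 5 3)(14 16) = ((0 8 6)(2 5 3)(14 16))^(-71)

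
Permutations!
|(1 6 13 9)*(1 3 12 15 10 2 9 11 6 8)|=6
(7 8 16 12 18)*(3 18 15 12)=(3 18 7 8 16)(12 15)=[0, 1, 2, 18, 4, 5, 6, 8, 16, 9, 10, 11, 15, 13, 14, 12, 3, 17, 7]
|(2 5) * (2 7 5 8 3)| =6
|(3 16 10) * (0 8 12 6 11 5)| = |(0 8 12 6 11 5)(3 16 10)| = 6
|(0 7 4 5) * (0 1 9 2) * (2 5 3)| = |(0 7 4 3 2)(1 9 5)| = 15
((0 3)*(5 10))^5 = ((0 3)(5 10))^5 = (0 3)(5 10)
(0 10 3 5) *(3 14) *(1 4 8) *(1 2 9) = [10, 4, 9, 5, 8, 0, 6, 7, 2, 1, 14, 11, 12, 13, 3] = (0 10 14 3 5)(1 4 8 2 9)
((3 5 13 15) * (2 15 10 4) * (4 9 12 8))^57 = ((2 15 3 5 13 10 9 12 8 4))^57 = (2 12 13 15 8 10 3 4 9 5)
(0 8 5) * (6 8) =(0 6 8 5) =[6, 1, 2, 3, 4, 0, 8, 7, 5]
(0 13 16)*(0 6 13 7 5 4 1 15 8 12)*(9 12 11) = (0 7 5 4 1 15 8 11 9 12)(6 13 16) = [7, 15, 2, 3, 1, 4, 13, 5, 11, 12, 10, 9, 0, 16, 14, 8, 6]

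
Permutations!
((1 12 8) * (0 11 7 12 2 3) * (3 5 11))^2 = (1 5 7 8 2 11 12)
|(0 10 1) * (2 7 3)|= |(0 10 1)(2 7 3)|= 3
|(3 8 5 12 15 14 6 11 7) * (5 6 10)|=|(3 8 6 11 7)(5 12 15 14 10)|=5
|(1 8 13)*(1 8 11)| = |(1 11)(8 13)| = 2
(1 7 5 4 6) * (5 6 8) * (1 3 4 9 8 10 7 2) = (1 2)(3 4 10 7 6)(5 9 8) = [0, 2, 1, 4, 10, 9, 3, 6, 5, 8, 7]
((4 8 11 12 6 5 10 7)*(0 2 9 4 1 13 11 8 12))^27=(0 4 5 1)(2 12 10 13)(6 7 11 9)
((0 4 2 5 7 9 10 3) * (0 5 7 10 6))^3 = (10)(0 7)(2 6)(4 9)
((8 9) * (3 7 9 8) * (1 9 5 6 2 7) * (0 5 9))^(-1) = ((0 5 6 2 7 9 3 1))^(-1) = (0 1 3 9 7 2 6 5)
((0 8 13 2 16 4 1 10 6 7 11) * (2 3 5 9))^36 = ((0 8 13 3 5 9 2 16 4 1 10 6 7 11))^36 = (0 4 13 10 5 7 2)(1 3 6 9 11 16 8)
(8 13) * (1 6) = (1 6)(8 13) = [0, 6, 2, 3, 4, 5, 1, 7, 13, 9, 10, 11, 12, 8]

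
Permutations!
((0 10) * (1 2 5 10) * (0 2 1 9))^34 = (2 5 10)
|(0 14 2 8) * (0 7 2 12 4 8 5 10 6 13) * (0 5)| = 28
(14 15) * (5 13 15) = (5 13 15 14) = [0, 1, 2, 3, 4, 13, 6, 7, 8, 9, 10, 11, 12, 15, 5, 14]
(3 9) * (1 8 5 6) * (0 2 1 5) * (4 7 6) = [2, 8, 1, 9, 7, 4, 5, 6, 0, 3] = (0 2 1 8)(3 9)(4 7 6 5)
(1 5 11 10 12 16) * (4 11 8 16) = [0, 5, 2, 3, 11, 8, 6, 7, 16, 9, 12, 10, 4, 13, 14, 15, 1] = (1 5 8 16)(4 11 10 12)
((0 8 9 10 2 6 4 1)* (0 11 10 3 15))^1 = (0 8 9 3 15)(1 11 10 2 6 4)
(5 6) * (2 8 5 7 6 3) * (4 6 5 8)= (8)(2 4 6 7 5 3)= [0, 1, 4, 2, 6, 3, 7, 5, 8]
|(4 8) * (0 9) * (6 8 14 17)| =10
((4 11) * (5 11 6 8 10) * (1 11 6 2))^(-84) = ((1 11 4 2)(5 6 8 10))^(-84) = (11)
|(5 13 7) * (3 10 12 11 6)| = 15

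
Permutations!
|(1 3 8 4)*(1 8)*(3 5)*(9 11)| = 6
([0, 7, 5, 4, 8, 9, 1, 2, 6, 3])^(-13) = [0, 3, 8, 7, 2, 6, 9, 4, 5, 1]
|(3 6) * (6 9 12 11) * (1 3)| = 6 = |(1 3 9 12 11 6)|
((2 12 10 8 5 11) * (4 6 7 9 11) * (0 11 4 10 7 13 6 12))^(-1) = (0 2 11)(4 9 7 12)(5 8 10)(6 13)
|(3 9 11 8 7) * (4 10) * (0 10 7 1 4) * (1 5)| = 8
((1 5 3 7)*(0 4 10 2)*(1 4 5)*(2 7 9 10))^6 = (0 4 10 3)(2 7 9 5)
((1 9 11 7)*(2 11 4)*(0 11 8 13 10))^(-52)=((0 11 7 1 9 4 2 8 13 10))^(-52)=(0 13 2 9 7)(1 11 10 8 4)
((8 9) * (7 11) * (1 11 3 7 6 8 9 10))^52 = (1 6 10 11 8) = ((1 11 6 8 10)(3 7))^52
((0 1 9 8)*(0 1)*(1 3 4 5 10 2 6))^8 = (1 6 2 10 5 4 3 8 9)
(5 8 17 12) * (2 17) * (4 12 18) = (2 17 18 4 12 5 8) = [0, 1, 17, 3, 12, 8, 6, 7, 2, 9, 10, 11, 5, 13, 14, 15, 16, 18, 4]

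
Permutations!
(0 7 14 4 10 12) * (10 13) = (0 7 14 4 13 10 12) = [7, 1, 2, 3, 13, 5, 6, 14, 8, 9, 12, 11, 0, 10, 4]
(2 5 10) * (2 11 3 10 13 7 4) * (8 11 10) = (2 5 13 7 4)(3 8 11) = [0, 1, 5, 8, 2, 13, 6, 4, 11, 9, 10, 3, 12, 7]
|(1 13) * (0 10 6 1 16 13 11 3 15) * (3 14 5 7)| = |(0 10 6 1 11 14 5 7 3 15)(13 16)| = 10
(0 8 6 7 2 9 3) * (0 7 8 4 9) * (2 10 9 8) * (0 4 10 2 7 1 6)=(0 10 9 3 1 6 7 2 4 8)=[10, 6, 4, 1, 8, 5, 7, 2, 0, 3, 9]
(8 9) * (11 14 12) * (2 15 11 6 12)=[0, 1, 15, 3, 4, 5, 12, 7, 9, 8, 10, 14, 6, 13, 2, 11]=(2 15 11 14)(6 12)(8 9)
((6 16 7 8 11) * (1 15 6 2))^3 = ((1 15 6 16 7 8 11 2))^3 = (1 16 11 15 7 2 6 8)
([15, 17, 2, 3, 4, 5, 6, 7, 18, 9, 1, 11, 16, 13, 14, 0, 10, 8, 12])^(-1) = (0 15)(1 10 16 12 18 8 17)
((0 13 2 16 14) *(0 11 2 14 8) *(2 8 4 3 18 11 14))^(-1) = (0 8 11 18 3 4 16 2 13)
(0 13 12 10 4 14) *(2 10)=(0 13 12 2 10 4 14)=[13, 1, 10, 3, 14, 5, 6, 7, 8, 9, 4, 11, 2, 12, 0]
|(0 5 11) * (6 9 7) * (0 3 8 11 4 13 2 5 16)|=12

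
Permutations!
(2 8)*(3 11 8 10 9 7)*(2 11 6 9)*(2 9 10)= (3 6 10 9 7)(8 11)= [0, 1, 2, 6, 4, 5, 10, 3, 11, 7, 9, 8]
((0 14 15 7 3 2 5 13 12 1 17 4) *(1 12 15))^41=(0 14 1 17 4)(2 3 7 15 13 5)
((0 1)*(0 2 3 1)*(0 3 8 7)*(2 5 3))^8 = ((0 2 8 7)(1 5 3))^8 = (8)(1 3 5)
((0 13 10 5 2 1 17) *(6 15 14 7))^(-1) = (0 17 1 2 5 10 13)(6 7 14 15)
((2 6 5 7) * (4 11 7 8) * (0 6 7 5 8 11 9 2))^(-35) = ((0 6 8 4 9 2 7)(5 11))^(-35) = (5 11)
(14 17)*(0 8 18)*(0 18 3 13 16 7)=(18)(0 8 3 13 16 7)(14 17)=[8, 1, 2, 13, 4, 5, 6, 0, 3, 9, 10, 11, 12, 16, 17, 15, 7, 14, 18]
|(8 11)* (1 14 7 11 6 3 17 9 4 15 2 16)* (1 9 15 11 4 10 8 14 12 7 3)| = 15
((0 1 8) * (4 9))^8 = (9)(0 8 1)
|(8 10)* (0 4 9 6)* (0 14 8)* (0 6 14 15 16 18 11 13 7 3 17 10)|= 10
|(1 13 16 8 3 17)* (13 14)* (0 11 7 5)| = 28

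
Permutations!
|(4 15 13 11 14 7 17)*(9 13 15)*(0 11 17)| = 4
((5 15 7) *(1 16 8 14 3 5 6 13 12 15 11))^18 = (1 3 16 5 8 11 14)(6 15 13 7 12)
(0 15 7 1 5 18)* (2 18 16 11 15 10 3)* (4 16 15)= (0 10 3 2 18)(1 5 15 7)(4 16 11)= [10, 5, 18, 2, 16, 15, 6, 1, 8, 9, 3, 4, 12, 13, 14, 7, 11, 17, 0]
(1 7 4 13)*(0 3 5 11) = (0 3 5 11)(1 7 4 13) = [3, 7, 2, 5, 13, 11, 6, 4, 8, 9, 10, 0, 12, 1]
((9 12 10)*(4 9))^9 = (4 9 12 10)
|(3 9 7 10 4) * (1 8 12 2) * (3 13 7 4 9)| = 20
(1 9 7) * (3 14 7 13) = (1 9 13 3 14 7) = [0, 9, 2, 14, 4, 5, 6, 1, 8, 13, 10, 11, 12, 3, 7]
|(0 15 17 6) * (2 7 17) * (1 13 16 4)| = 12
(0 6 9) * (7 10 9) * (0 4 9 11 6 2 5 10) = [2, 1, 5, 3, 9, 10, 7, 0, 8, 4, 11, 6] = (0 2 5 10 11 6 7)(4 9)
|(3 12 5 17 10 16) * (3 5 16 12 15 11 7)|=20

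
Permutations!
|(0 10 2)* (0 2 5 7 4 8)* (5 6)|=7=|(0 10 6 5 7 4 8)|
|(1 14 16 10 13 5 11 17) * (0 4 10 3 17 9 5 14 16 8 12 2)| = |(0 4 10 13 14 8 12 2)(1 16 3 17)(5 11 9)| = 24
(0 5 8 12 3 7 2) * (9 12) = (0 5 8 9 12 3 7 2) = [5, 1, 0, 7, 4, 8, 6, 2, 9, 12, 10, 11, 3]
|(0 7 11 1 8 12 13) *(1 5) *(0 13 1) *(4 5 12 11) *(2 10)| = 4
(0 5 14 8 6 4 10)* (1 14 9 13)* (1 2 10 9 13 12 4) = (0 5 13 2 10)(1 14 8 6)(4 9 12) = [5, 14, 10, 3, 9, 13, 1, 7, 6, 12, 0, 11, 4, 2, 8]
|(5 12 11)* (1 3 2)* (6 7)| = |(1 3 2)(5 12 11)(6 7)| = 6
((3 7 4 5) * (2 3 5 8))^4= (2 8 4 7 3)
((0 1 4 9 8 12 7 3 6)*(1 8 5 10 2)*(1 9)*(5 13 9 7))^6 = ((0 8 12 5 10 2 7 3 6)(1 4)(9 13))^6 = (13)(0 7 5)(2 12 6)(3 10 8)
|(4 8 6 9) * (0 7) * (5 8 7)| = |(0 5 8 6 9 4 7)| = 7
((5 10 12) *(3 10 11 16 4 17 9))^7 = ((3 10 12 5 11 16 4 17 9))^7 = (3 17 16 5 10 9 4 11 12)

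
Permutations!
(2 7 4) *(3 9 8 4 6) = (2 7 6 3 9 8 4) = [0, 1, 7, 9, 2, 5, 3, 6, 4, 8]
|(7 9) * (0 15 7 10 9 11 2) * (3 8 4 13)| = 20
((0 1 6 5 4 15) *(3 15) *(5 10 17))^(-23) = (0 17 15 10 3 6 4 1 5)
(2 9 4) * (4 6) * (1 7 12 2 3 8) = (1 7 12 2 9 6 4 3 8) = [0, 7, 9, 8, 3, 5, 4, 12, 1, 6, 10, 11, 2]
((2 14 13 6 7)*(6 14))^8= (14)(2 7 6)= ((2 6 7)(13 14))^8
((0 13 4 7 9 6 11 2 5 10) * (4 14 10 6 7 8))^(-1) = ((0 13 14 10)(2 5 6 11)(4 8)(7 9))^(-1) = (0 10 14 13)(2 11 6 5)(4 8)(7 9)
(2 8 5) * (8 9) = (2 9 8 5) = [0, 1, 9, 3, 4, 2, 6, 7, 5, 8]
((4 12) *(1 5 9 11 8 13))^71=(1 13 8 11 9 5)(4 12)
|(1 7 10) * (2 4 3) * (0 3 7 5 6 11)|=10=|(0 3 2 4 7 10 1 5 6 11)|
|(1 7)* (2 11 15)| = |(1 7)(2 11 15)| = 6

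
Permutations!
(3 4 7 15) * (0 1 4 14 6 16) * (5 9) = [1, 4, 2, 14, 7, 9, 16, 15, 8, 5, 10, 11, 12, 13, 6, 3, 0] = (0 1 4 7 15 3 14 6 16)(5 9)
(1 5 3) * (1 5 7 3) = [0, 7, 2, 5, 4, 1, 6, 3] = (1 7 3 5)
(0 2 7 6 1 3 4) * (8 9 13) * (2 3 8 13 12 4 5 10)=(13)(0 3 5 10 2 7 6 1 8 9 12 4)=[3, 8, 7, 5, 0, 10, 1, 6, 9, 12, 2, 11, 4, 13]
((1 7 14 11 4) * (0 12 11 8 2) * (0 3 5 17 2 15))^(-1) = (0 15 8 14 7 1 4 11 12)(2 17 5 3)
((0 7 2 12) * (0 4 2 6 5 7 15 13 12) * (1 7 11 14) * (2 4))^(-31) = (0 2 12 13 15)(1 14 11 5 6 7) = ((0 15 13 12 2)(1 7 6 5 11 14))^(-31)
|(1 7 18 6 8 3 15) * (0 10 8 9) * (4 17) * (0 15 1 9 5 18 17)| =|(0 10 8 3 1 7 17 4)(5 18 6)(9 15)| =24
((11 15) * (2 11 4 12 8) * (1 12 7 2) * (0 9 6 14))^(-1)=((0 9 6 14)(1 12 8)(2 11 15 4 7))^(-1)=(0 14 6 9)(1 8 12)(2 7 4 15 11)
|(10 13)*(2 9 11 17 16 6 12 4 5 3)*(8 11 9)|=|(2 8 11 17 16 6 12 4 5 3)(10 13)|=10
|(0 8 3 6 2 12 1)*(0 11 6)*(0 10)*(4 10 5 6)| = 11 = |(0 8 3 5 6 2 12 1 11 4 10)|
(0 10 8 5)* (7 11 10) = [7, 1, 2, 3, 4, 0, 6, 11, 5, 9, 8, 10] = (0 7 11 10 8 5)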